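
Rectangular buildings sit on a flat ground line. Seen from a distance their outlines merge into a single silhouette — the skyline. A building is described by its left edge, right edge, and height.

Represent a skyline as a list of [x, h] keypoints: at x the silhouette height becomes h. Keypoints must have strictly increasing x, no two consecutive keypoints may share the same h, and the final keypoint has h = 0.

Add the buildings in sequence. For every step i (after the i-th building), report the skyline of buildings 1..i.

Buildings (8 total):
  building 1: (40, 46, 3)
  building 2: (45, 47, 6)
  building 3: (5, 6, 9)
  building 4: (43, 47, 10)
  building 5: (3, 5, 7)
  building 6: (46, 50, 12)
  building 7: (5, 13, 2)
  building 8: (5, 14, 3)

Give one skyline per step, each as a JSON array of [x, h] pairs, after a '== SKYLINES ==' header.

== SKYLINES ==
[[40,3],[46,0]]
[[40,3],[45,6],[47,0]]
[[5,9],[6,0],[40,3],[45,6],[47,0]]
[[5,9],[6,0],[40,3],[43,10],[47,0]]
[[3,7],[5,9],[6,0],[40,3],[43,10],[47,0]]
[[3,7],[5,9],[6,0],[40,3],[43,10],[46,12],[50,0]]
[[3,7],[5,9],[6,2],[13,0],[40,3],[43,10],[46,12],[50,0]]
[[3,7],[5,9],[6,3],[14,0],[40,3],[43,10],[46,12],[50,0]]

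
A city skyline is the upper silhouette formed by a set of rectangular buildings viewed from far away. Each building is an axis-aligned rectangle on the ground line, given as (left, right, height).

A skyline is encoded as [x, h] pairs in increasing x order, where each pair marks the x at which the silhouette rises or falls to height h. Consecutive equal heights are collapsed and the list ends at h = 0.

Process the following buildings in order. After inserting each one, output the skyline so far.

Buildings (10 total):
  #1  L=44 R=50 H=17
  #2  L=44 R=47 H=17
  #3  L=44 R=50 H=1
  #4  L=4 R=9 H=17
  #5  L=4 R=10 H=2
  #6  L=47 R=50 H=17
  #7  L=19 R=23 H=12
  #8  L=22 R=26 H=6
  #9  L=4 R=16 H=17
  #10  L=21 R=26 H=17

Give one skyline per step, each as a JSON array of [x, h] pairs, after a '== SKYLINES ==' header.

== SKYLINES ==
[[44,17],[50,0]]
[[44,17],[50,0]]
[[44,17],[50,0]]
[[4,17],[9,0],[44,17],[50,0]]
[[4,17],[9,2],[10,0],[44,17],[50,0]]
[[4,17],[9,2],[10,0],[44,17],[50,0]]
[[4,17],[9,2],[10,0],[19,12],[23,0],[44,17],[50,0]]
[[4,17],[9,2],[10,0],[19,12],[23,6],[26,0],[44,17],[50,0]]
[[4,17],[16,0],[19,12],[23,6],[26,0],[44,17],[50,0]]
[[4,17],[16,0],[19,12],[21,17],[26,0],[44,17],[50,0]]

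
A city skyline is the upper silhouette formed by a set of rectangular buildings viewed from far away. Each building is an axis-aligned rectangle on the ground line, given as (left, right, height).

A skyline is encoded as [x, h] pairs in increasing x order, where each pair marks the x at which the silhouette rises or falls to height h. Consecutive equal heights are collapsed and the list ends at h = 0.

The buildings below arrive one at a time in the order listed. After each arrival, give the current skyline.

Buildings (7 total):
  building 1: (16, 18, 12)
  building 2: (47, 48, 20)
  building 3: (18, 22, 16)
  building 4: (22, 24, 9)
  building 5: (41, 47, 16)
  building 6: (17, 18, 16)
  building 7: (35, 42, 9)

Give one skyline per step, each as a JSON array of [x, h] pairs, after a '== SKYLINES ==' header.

== SKYLINES ==
[[16,12],[18,0]]
[[16,12],[18,0],[47,20],[48,0]]
[[16,12],[18,16],[22,0],[47,20],[48,0]]
[[16,12],[18,16],[22,9],[24,0],[47,20],[48,0]]
[[16,12],[18,16],[22,9],[24,0],[41,16],[47,20],[48,0]]
[[16,12],[17,16],[22,9],[24,0],[41,16],[47,20],[48,0]]
[[16,12],[17,16],[22,9],[24,0],[35,9],[41,16],[47,20],[48,0]]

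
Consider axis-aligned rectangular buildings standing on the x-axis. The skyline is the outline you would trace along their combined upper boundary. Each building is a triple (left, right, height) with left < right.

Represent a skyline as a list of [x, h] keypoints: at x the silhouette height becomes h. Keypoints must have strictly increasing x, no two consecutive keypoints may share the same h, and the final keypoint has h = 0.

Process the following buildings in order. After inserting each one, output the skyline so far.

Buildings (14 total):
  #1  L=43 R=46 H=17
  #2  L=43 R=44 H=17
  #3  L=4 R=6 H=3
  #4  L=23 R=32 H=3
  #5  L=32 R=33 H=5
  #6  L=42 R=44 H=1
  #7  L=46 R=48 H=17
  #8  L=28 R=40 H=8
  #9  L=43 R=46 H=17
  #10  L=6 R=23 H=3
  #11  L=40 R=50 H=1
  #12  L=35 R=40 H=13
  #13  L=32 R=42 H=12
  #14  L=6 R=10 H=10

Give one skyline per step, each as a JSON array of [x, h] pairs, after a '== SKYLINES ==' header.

== SKYLINES ==
[[43,17],[46,0]]
[[43,17],[46,0]]
[[4,3],[6,0],[43,17],[46,0]]
[[4,3],[6,0],[23,3],[32,0],[43,17],[46,0]]
[[4,3],[6,0],[23,3],[32,5],[33,0],[43,17],[46,0]]
[[4,3],[6,0],[23,3],[32,5],[33,0],[42,1],[43,17],[46,0]]
[[4,3],[6,0],[23,3],[32,5],[33,0],[42,1],[43,17],[48,0]]
[[4,3],[6,0],[23,3],[28,8],[40,0],[42,1],[43,17],[48,0]]
[[4,3],[6,0],[23,3],[28,8],[40,0],[42,1],[43,17],[48,0]]
[[4,3],[28,8],[40,0],[42,1],[43,17],[48,0]]
[[4,3],[28,8],[40,1],[43,17],[48,1],[50,0]]
[[4,3],[28,8],[35,13],[40,1],[43,17],[48,1],[50,0]]
[[4,3],[28,8],[32,12],[35,13],[40,12],[42,1],[43,17],[48,1],[50,0]]
[[4,3],[6,10],[10,3],[28,8],[32,12],[35,13],[40,12],[42,1],[43,17],[48,1],[50,0]]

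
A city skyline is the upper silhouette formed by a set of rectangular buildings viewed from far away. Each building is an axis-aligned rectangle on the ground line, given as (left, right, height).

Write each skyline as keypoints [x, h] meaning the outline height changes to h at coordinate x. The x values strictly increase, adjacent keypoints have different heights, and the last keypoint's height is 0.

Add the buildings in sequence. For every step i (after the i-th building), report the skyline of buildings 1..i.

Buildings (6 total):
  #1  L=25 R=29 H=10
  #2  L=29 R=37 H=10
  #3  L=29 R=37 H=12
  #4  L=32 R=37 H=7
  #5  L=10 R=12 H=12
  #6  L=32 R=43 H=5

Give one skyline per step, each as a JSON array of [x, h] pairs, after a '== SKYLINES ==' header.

== SKYLINES ==
[[25,10],[29,0]]
[[25,10],[37,0]]
[[25,10],[29,12],[37,0]]
[[25,10],[29,12],[37,0]]
[[10,12],[12,0],[25,10],[29,12],[37,0]]
[[10,12],[12,0],[25,10],[29,12],[37,5],[43,0]]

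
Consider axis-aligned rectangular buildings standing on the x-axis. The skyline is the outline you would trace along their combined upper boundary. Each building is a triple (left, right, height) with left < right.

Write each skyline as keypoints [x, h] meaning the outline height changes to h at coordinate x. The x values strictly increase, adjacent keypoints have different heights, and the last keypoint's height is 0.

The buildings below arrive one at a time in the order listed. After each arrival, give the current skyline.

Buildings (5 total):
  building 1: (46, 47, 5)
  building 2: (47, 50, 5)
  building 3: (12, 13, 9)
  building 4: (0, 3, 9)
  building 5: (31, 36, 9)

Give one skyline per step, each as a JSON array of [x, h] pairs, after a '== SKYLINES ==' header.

== SKYLINES ==
[[46,5],[47,0]]
[[46,5],[50,0]]
[[12,9],[13,0],[46,5],[50,0]]
[[0,9],[3,0],[12,9],[13,0],[46,5],[50,0]]
[[0,9],[3,0],[12,9],[13,0],[31,9],[36,0],[46,5],[50,0]]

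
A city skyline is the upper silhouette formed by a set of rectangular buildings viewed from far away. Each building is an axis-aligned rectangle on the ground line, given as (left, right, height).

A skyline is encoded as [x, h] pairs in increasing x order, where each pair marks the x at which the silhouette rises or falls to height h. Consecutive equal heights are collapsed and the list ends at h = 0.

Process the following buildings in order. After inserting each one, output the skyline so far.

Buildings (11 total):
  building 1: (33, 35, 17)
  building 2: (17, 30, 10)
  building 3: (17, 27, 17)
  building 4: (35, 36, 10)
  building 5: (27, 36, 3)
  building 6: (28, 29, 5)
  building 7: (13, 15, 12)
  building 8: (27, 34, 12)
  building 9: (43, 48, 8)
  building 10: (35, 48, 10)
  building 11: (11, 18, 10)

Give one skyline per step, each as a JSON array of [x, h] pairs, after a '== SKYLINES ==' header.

== SKYLINES ==
[[33,17],[35,0]]
[[17,10],[30,0],[33,17],[35,0]]
[[17,17],[27,10],[30,0],[33,17],[35,0]]
[[17,17],[27,10],[30,0],[33,17],[35,10],[36,0]]
[[17,17],[27,10],[30,3],[33,17],[35,10],[36,0]]
[[17,17],[27,10],[30,3],[33,17],[35,10],[36,0]]
[[13,12],[15,0],[17,17],[27,10],[30,3],[33,17],[35,10],[36,0]]
[[13,12],[15,0],[17,17],[27,12],[33,17],[35,10],[36,0]]
[[13,12],[15,0],[17,17],[27,12],[33,17],[35,10],[36,0],[43,8],[48,0]]
[[13,12],[15,0],[17,17],[27,12],[33,17],[35,10],[48,0]]
[[11,10],[13,12],[15,10],[17,17],[27,12],[33,17],[35,10],[48,0]]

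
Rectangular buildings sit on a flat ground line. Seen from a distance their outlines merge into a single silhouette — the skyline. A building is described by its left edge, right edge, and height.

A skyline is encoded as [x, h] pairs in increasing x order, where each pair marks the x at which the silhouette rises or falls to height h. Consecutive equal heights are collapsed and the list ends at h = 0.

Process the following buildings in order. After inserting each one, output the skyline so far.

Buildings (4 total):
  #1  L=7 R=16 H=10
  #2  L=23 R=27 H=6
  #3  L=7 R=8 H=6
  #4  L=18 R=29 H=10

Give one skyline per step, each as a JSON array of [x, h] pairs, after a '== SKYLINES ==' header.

== SKYLINES ==
[[7,10],[16,0]]
[[7,10],[16,0],[23,6],[27,0]]
[[7,10],[16,0],[23,6],[27,0]]
[[7,10],[16,0],[18,10],[29,0]]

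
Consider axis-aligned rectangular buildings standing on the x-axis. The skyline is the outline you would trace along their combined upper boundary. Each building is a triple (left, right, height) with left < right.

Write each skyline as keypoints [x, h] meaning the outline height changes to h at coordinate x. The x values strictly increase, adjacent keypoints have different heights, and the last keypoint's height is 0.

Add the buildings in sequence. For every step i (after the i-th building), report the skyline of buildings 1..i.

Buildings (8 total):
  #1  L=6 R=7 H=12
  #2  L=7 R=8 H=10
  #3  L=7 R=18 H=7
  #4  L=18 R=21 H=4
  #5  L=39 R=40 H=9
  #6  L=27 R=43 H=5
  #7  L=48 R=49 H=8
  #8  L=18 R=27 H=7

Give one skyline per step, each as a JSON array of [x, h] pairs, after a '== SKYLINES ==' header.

== SKYLINES ==
[[6,12],[7,0]]
[[6,12],[7,10],[8,0]]
[[6,12],[7,10],[8,7],[18,0]]
[[6,12],[7,10],[8,7],[18,4],[21,0]]
[[6,12],[7,10],[8,7],[18,4],[21,0],[39,9],[40,0]]
[[6,12],[7,10],[8,7],[18,4],[21,0],[27,5],[39,9],[40,5],[43,0]]
[[6,12],[7,10],[8,7],[18,4],[21,0],[27,5],[39,9],[40,5],[43,0],[48,8],[49,0]]
[[6,12],[7,10],[8,7],[27,5],[39,9],[40,5],[43,0],[48,8],[49,0]]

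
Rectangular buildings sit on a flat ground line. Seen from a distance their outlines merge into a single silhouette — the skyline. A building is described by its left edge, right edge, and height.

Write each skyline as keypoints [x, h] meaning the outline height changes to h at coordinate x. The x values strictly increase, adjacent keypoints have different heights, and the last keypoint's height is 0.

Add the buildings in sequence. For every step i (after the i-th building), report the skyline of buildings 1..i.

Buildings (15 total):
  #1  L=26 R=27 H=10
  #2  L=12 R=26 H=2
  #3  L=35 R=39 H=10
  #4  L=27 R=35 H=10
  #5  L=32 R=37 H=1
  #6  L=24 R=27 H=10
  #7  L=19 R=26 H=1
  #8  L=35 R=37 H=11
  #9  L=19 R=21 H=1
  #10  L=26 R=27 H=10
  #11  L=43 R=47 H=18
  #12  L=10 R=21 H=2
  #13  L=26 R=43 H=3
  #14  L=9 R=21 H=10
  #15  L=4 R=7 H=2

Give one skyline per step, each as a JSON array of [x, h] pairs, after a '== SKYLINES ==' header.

== SKYLINES ==
[[26,10],[27,0]]
[[12,2],[26,10],[27,0]]
[[12,2],[26,10],[27,0],[35,10],[39,0]]
[[12,2],[26,10],[39,0]]
[[12,2],[26,10],[39,0]]
[[12,2],[24,10],[39,0]]
[[12,2],[24,10],[39,0]]
[[12,2],[24,10],[35,11],[37,10],[39,0]]
[[12,2],[24,10],[35,11],[37,10],[39,0]]
[[12,2],[24,10],[35,11],[37,10],[39,0]]
[[12,2],[24,10],[35,11],[37,10],[39,0],[43,18],[47,0]]
[[10,2],[24,10],[35,11],[37,10],[39,0],[43,18],[47,0]]
[[10,2],[24,10],[35,11],[37,10],[39,3],[43,18],[47,0]]
[[9,10],[21,2],[24,10],[35,11],[37,10],[39,3],[43,18],[47,0]]
[[4,2],[7,0],[9,10],[21,2],[24,10],[35,11],[37,10],[39,3],[43,18],[47,0]]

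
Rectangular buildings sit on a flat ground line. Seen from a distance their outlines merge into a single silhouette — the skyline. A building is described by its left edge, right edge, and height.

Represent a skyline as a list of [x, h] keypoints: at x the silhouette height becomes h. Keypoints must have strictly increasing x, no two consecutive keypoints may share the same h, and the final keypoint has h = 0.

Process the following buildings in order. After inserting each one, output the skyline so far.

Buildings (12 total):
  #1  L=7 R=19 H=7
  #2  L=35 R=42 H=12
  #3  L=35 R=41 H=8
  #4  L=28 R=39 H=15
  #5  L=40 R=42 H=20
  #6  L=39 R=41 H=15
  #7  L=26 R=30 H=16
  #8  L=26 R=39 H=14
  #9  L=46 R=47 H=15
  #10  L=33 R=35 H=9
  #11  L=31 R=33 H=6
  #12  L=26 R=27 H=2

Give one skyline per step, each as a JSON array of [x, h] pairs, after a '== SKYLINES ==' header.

== SKYLINES ==
[[7,7],[19,0]]
[[7,7],[19,0],[35,12],[42,0]]
[[7,7],[19,0],[35,12],[42,0]]
[[7,7],[19,0],[28,15],[39,12],[42,0]]
[[7,7],[19,0],[28,15],[39,12],[40,20],[42,0]]
[[7,7],[19,0],[28,15],[40,20],[42,0]]
[[7,7],[19,0],[26,16],[30,15],[40,20],[42,0]]
[[7,7],[19,0],[26,16],[30,15],[40,20],[42,0]]
[[7,7],[19,0],[26,16],[30,15],[40,20],[42,0],[46,15],[47,0]]
[[7,7],[19,0],[26,16],[30,15],[40,20],[42,0],[46,15],[47,0]]
[[7,7],[19,0],[26,16],[30,15],[40,20],[42,0],[46,15],[47,0]]
[[7,7],[19,0],[26,16],[30,15],[40,20],[42,0],[46,15],[47,0]]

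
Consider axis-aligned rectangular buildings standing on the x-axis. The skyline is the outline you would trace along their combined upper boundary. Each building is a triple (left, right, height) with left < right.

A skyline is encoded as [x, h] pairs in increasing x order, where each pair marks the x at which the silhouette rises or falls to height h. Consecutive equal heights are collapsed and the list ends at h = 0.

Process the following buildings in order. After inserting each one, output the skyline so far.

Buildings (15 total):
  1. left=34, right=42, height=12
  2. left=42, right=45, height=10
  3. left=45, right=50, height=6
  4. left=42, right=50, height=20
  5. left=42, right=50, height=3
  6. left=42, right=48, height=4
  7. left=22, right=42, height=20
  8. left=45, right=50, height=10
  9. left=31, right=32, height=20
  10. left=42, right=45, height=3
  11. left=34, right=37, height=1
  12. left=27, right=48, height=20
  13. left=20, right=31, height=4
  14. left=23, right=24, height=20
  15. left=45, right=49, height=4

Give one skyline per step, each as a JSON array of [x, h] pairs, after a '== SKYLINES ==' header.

== SKYLINES ==
[[34,12],[42,0]]
[[34,12],[42,10],[45,0]]
[[34,12],[42,10],[45,6],[50,0]]
[[34,12],[42,20],[50,0]]
[[34,12],[42,20],[50,0]]
[[34,12],[42,20],[50,0]]
[[22,20],[50,0]]
[[22,20],[50,0]]
[[22,20],[50,0]]
[[22,20],[50,0]]
[[22,20],[50,0]]
[[22,20],[50,0]]
[[20,4],[22,20],[50,0]]
[[20,4],[22,20],[50,0]]
[[20,4],[22,20],[50,0]]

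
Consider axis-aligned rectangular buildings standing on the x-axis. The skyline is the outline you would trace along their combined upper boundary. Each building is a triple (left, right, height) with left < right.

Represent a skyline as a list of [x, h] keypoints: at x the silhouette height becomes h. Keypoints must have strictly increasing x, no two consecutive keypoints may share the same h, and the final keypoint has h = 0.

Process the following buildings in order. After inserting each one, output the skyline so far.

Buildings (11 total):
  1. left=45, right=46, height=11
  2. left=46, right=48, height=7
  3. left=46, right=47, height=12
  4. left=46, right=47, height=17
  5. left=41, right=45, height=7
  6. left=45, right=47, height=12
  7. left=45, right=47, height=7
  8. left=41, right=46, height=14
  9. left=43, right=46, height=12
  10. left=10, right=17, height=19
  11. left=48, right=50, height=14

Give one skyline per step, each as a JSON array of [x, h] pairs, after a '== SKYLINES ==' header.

== SKYLINES ==
[[45,11],[46,0]]
[[45,11],[46,7],[48,0]]
[[45,11],[46,12],[47,7],[48,0]]
[[45,11],[46,17],[47,7],[48,0]]
[[41,7],[45,11],[46,17],[47,7],[48,0]]
[[41,7],[45,12],[46,17],[47,7],[48,0]]
[[41,7],[45,12],[46,17],[47,7],[48,0]]
[[41,14],[46,17],[47,7],[48,0]]
[[41,14],[46,17],[47,7],[48,0]]
[[10,19],[17,0],[41,14],[46,17],[47,7],[48,0]]
[[10,19],[17,0],[41,14],[46,17],[47,7],[48,14],[50,0]]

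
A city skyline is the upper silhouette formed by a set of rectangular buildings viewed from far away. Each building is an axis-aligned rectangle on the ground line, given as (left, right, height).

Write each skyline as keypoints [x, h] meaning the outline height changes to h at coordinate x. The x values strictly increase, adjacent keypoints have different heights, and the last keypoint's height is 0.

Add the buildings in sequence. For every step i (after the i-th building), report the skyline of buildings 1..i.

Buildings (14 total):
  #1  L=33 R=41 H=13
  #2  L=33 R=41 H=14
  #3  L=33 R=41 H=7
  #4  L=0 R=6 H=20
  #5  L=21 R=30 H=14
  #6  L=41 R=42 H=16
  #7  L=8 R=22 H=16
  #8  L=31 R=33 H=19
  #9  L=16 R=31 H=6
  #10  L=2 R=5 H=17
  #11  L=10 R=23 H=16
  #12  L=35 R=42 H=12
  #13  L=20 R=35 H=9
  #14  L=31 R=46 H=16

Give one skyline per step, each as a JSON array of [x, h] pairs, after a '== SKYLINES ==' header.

== SKYLINES ==
[[33,13],[41,0]]
[[33,14],[41,0]]
[[33,14],[41,0]]
[[0,20],[6,0],[33,14],[41,0]]
[[0,20],[6,0],[21,14],[30,0],[33,14],[41,0]]
[[0,20],[6,0],[21,14],[30,0],[33,14],[41,16],[42,0]]
[[0,20],[6,0],[8,16],[22,14],[30,0],[33,14],[41,16],[42,0]]
[[0,20],[6,0],[8,16],[22,14],[30,0],[31,19],[33,14],[41,16],[42,0]]
[[0,20],[6,0],[8,16],[22,14],[30,6],[31,19],[33,14],[41,16],[42,0]]
[[0,20],[6,0],[8,16],[22,14],[30,6],[31,19],[33,14],[41,16],[42,0]]
[[0,20],[6,0],[8,16],[23,14],[30,6],[31,19],[33,14],[41,16],[42,0]]
[[0,20],[6,0],[8,16],[23,14],[30,6],[31,19],[33,14],[41,16],[42,0]]
[[0,20],[6,0],[8,16],[23,14],[30,9],[31,19],[33,14],[41,16],[42,0]]
[[0,20],[6,0],[8,16],[23,14],[30,9],[31,19],[33,16],[46,0]]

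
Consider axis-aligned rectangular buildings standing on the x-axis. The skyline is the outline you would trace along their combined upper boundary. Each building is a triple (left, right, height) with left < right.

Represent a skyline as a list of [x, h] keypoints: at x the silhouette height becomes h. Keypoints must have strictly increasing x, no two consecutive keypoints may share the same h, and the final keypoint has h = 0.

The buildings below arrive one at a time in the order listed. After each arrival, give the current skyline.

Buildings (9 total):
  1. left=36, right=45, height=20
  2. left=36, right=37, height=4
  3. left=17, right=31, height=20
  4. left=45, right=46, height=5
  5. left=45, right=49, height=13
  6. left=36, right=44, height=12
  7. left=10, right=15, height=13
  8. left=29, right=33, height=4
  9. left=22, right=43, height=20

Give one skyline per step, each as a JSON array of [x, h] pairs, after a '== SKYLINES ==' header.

== SKYLINES ==
[[36,20],[45,0]]
[[36,20],[45,0]]
[[17,20],[31,0],[36,20],[45,0]]
[[17,20],[31,0],[36,20],[45,5],[46,0]]
[[17,20],[31,0],[36,20],[45,13],[49,0]]
[[17,20],[31,0],[36,20],[45,13],[49,0]]
[[10,13],[15,0],[17,20],[31,0],[36,20],[45,13],[49,0]]
[[10,13],[15,0],[17,20],[31,4],[33,0],[36,20],[45,13],[49,0]]
[[10,13],[15,0],[17,20],[45,13],[49,0]]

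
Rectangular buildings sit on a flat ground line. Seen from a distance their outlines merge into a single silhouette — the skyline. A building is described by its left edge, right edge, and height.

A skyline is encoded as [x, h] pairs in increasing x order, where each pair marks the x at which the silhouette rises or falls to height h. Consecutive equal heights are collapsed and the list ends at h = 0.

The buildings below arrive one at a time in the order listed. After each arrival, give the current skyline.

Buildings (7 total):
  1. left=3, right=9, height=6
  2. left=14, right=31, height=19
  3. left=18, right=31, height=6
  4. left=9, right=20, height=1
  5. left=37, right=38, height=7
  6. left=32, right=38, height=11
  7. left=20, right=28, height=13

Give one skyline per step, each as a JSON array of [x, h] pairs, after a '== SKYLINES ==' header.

== SKYLINES ==
[[3,6],[9,0]]
[[3,6],[9,0],[14,19],[31,0]]
[[3,6],[9,0],[14,19],[31,0]]
[[3,6],[9,1],[14,19],[31,0]]
[[3,6],[9,1],[14,19],[31,0],[37,7],[38,0]]
[[3,6],[9,1],[14,19],[31,0],[32,11],[38,0]]
[[3,6],[9,1],[14,19],[31,0],[32,11],[38,0]]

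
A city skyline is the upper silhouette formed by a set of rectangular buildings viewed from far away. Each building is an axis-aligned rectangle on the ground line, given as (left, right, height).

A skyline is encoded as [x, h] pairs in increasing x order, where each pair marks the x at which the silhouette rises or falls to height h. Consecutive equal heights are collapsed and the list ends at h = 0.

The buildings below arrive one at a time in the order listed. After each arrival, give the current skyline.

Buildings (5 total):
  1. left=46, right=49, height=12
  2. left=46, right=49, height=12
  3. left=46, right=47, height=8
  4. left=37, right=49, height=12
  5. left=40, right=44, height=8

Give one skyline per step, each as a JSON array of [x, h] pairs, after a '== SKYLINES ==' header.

== SKYLINES ==
[[46,12],[49,0]]
[[46,12],[49,0]]
[[46,12],[49,0]]
[[37,12],[49,0]]
[[37,12],[49,0]]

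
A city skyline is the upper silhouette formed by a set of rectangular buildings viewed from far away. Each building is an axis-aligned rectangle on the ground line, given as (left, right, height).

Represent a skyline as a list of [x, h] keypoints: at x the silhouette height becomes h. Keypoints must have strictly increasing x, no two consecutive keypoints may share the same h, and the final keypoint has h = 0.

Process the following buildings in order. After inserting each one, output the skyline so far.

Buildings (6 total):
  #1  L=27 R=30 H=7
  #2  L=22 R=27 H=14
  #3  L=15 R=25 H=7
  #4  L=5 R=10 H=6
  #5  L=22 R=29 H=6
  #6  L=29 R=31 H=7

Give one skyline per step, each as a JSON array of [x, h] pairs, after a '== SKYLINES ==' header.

== SKYLINES ==
[[27,7],[30,0]]
[[22,14],[27,7],[30,0]]
[[15,7],[22,14],[27,7],[30,0]]
[[5,6],[10,0],[15,7],[22,14],[27,7],[30,0]]
[[5,6],[10,0],[15,7],[22,14],[27,7],[30,0]]
[[5,6],[10,0],[15,7],[22,14],[27,7],[31,0]]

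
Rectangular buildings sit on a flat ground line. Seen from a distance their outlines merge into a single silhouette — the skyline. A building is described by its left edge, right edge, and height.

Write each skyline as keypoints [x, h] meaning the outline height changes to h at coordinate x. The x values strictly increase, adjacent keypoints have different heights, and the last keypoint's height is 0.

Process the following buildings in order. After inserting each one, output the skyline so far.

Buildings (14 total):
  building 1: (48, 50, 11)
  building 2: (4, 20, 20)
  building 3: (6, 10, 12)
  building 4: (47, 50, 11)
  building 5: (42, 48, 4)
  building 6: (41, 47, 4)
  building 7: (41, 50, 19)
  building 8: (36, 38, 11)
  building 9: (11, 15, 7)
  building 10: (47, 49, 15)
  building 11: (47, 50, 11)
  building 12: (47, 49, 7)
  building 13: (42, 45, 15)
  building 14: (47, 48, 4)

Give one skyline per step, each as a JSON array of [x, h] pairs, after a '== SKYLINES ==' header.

== SKYLINES ==
[[48,11],[50,0]]
[[4,20],[20,0],[48,11],[50,0]]
[[4,20],[20,0],[48,11],[50,0]]
[[4,20],[20,0],[47,11],[50,0]]
[[4,20],[20,0],[42,4],[47,11],[50,0]]
[[4,20],[20,0],[41,4],[47,11],[50,0]]
[[4,20],[20,0],[41,19],[50,0]]
[[4,20],[20,0],[36,11],[38,0],[41,19],[50,0]]
[[4,20],[20,0],[36,11],[38,0],[41,19],[50,0]]
[[4,20],[20,0],[36,11],[38,0],[41,19],[50,0]]
[[4,20],[20,0],[36,11],[38,0],[41,19],[50,0]]
[[4,20],[20,0],[36,11],[38,0],[41,19],[50,0]]
[[4,20],[20,0],[36,11],[38,0],[41,19],[50,0]]
[[4,20],[20,0],[36,11],[38,0],[41,19],[50,0]]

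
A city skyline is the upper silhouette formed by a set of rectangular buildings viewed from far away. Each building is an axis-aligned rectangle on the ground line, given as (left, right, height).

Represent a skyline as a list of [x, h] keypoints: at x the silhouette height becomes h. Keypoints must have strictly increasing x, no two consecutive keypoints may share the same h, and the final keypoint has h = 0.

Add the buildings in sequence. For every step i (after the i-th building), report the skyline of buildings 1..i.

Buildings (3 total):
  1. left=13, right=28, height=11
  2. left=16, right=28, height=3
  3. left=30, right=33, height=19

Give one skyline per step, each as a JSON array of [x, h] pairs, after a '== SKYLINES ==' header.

== SKYLINES ==
[[13,11],[28,0]]
[[13,11],[28,0]]
[[13,11],[28,0],[30,19],[33,0]]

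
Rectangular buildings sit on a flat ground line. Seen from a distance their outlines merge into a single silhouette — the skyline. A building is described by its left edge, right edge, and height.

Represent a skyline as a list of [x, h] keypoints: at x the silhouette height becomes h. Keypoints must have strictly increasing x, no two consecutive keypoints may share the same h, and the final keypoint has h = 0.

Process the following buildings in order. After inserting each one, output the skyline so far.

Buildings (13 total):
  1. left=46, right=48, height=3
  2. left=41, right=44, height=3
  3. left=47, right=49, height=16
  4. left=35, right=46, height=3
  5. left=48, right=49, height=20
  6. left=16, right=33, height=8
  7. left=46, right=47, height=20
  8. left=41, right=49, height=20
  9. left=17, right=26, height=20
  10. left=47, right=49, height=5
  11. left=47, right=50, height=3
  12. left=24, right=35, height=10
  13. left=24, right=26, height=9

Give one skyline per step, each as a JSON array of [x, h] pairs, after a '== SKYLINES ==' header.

== SKYLINES ==
[[46,3],[48,0]]
[[41,3],[44,0],[46,3],[48,0]]
[[41,3],[44,0],[46,3],[47,16],[49,0]]
[[35,3],[47,16],[49,0]]
[[35,3],[47,16],[48,20],[49,0]]
[[16,8],[33,0],[35,3],[47,16],[48,20],[49,0]]
[[16,8],[33,0],[35,3],[46,20],[47,16],[48,20],[49,0]]
[[16,8],[33,0],[35,3],[41,20],[49,0]]
[[16,8],[17,20],[26,8],[33,0],[35,3],[41,20],[49,0]]
[[16,8],[17,20],[26,8],[33,0],[35,3],[41,20],[49,0]]
[[16,8],[17,20],[26,8],[33,0],[35,3],[41,20],[49,3],[50,0]]
[[16,8],[17,20],[26,10],[35,3],[41,20],[49,3],[50,0]]
[[16,8],[17,20],[26,10],[35,3],[41,20],[49,3],[50,0]]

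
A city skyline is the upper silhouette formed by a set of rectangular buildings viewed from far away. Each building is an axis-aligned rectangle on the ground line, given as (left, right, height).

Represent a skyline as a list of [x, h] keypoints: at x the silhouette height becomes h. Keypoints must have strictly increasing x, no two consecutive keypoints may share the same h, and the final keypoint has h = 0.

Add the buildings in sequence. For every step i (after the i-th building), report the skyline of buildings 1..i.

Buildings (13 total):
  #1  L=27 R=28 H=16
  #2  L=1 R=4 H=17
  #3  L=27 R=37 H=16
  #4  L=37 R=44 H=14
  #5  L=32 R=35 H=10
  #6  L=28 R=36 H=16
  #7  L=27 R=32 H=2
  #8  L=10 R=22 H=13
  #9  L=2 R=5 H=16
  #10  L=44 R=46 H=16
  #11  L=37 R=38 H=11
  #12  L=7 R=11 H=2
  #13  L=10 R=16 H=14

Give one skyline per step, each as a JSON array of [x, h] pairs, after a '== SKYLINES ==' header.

== SKYLINES ==
[[27,16],[28,0]]
[[1,17],[4,0],[27,16],[28,0]]
[[1,17],[4,0],[27,16],[37,0]]
[[1,17],[4,0],[27,16],[37,14],[44,0]]
[[1,17],[4,0],[27,16],[37,14],[44,0]]
[[1,17],[4,0],[27,16],[37,14],[44,0]]
[[1,17],[4,0],[27,16],[37,14],[44,0]]
[[1,17],[4,0],[10,13],[22,0],[27,16],[37,14],[44,0]]
[[1,17],[4,16],[5,0],[10,13],[22,0],[27,16],[37,14],[44,0]]
[[1,17],[4,16],[5,0],[10,13],[22,0],[27,16],[37,14],[44,16],[46,0]]
[[1,17],[4,16],[5,0],[10,13],[22,0],[27,16],[37,14],[44,16],[46,0]]
[[1,17],[4,16],[5,0],[7,2],[10,13],[22,0],[27,16],[37,14],[44,16],[46,0]]
[[1,17],[4,16],[5,0],[7,2],[10,14],[16,13],[22,0],[27,16],[37,14],[44,16],[46,0]]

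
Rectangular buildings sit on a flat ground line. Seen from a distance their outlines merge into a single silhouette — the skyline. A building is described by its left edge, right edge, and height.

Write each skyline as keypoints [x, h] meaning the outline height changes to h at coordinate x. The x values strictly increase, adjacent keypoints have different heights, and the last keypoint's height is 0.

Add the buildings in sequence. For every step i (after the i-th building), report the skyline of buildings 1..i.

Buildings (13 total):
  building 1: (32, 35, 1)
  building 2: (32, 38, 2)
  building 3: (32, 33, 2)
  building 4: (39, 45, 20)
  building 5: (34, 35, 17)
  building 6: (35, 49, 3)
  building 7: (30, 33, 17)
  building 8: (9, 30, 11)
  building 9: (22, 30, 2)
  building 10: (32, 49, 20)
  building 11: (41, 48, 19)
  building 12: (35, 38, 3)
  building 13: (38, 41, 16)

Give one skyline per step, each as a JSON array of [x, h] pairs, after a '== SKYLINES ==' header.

== SKYLINES ==
[[32,1],[35,0]]
[[32,2],[38,0]]
[[32,2],[38,0]]
[[32,2],[38,0],[39,20],[45,0]]
[[32,2],[34,17],[35,2],[38,0],[39,20],[45,0]]
[[32,2],[34,17],[35,3],[39,20],[45,3],[49,0]]
[[30,17],[33,2],[34,17],[35,3],[39,20],[45,3],[49,0]]
[[9,11],[30,17],[33,2],[34,17],[35,3],[39,20],[45,3],[49,0]]
[[9,11],[30,17],[33,2],[34,17],[35,3],[39,20],[45,3],[49,0]]
[[9,11],[30,17],[32,20],[49,0]]
[[9,11],[30,17],[32,20],[49,0]]
[[9,11],[30,17],[32,20],[49,0]]
[[9,11],[30,17],[32,20],[49,0]]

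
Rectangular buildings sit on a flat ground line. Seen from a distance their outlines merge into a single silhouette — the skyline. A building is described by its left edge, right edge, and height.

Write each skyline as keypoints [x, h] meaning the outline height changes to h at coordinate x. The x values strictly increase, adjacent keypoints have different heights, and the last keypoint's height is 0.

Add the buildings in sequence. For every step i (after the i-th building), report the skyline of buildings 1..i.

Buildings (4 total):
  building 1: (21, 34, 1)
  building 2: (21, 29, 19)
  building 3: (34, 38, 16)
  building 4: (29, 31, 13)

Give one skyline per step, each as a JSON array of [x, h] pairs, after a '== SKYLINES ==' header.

== SKYLINES ==
[[21,1],[34,0]]
[[21,19],[29,1],[34,0]]
[[21,19],[29,1],[34,16],[38,0]]
[[21,19],[29,13],[31,1],[34,16],[38,0]]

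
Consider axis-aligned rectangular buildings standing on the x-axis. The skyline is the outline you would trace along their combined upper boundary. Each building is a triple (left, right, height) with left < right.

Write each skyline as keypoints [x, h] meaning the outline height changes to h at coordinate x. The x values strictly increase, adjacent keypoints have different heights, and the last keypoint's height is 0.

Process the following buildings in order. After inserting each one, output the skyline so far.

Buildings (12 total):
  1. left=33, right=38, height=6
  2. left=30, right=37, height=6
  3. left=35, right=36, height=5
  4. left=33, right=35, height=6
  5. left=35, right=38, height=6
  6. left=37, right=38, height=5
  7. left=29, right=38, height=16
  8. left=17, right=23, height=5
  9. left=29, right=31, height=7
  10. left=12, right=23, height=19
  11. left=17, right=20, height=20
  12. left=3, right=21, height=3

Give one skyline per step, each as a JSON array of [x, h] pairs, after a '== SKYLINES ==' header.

== SKYLINES ==
[[33,6],[38,0]]
[[30,6],[38,0]]
[[30,6],[38,0]]
[[30,6],[38,0]]
[[30,6],[38,0]]
[[30,6],[38,0]]
[[29,16],[38,0]]
[[17,5],[23,0],[29,16],[38,0]]
[[17,5],[23,0],[29,16],[38,0]]
[[12,19],[23,0],[29,16],[38,0]]
[[12,19],[17,20],[20,19],[23,0],[29,16],[38,0]]
[[3,3],[12,19],[17,20],[20,19],[23,0],[29,16],[38,0]]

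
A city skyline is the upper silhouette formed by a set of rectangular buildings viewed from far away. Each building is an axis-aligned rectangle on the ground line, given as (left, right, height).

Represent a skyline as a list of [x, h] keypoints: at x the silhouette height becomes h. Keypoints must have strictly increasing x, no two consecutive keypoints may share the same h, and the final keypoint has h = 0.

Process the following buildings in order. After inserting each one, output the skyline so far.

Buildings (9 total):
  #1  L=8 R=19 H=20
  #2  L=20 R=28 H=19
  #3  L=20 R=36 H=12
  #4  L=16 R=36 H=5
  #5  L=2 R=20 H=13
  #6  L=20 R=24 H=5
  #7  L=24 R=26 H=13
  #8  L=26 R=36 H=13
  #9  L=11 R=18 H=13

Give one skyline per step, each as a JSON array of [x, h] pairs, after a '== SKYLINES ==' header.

== SKYLINES ==
[[8,20],[19,0]]
[[8,20],[19,0],[20,19],[28,0]]
[[8,20],[19,0],[20,19],[28,12],[36,0]]
[[8,20],[19,5],[20,19],[28,12],[36,0]]
[[2,13],[8,20],[19,13],[20,19],[28,12],[36,0]]
[[2,13],[8,20],[19,13],[20,19],[28,12],[36,0]]
[[2,13],[8,20],[19,13],[20,19],[28,12],[36,0]]
[[2,13],[8,20],[19,13],[20,19],[28,13],[36,0]]
[[2,13],[8,20],[19,13],[20,19],[28,13],[36,0]]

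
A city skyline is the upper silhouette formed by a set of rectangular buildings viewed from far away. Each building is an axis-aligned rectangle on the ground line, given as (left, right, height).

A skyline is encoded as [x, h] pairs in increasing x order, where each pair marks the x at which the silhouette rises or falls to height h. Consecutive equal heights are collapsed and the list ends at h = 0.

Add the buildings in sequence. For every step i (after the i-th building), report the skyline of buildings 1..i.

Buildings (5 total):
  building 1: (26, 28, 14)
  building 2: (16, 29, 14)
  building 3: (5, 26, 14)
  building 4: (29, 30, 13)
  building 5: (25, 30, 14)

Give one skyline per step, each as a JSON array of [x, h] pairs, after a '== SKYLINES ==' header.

== SKYLINES ==
[[26,14],[28,0]]
[[16,14],[29,0]]
[[5,14],[29,0]]
[[5,14],[29,13],[30,0]]
[[5,14],[30,0]]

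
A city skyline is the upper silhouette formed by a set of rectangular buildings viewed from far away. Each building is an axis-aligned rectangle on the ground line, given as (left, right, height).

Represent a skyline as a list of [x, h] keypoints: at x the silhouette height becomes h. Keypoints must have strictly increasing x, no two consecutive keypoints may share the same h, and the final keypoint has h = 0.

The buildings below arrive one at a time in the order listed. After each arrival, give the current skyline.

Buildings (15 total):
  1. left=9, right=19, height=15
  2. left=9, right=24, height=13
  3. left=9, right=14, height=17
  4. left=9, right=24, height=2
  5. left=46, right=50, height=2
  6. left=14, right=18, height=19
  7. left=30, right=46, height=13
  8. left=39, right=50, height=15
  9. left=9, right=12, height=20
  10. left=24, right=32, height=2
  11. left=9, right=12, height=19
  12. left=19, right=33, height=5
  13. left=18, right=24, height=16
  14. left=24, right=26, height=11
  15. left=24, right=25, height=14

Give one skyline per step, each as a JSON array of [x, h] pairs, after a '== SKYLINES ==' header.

== SKYLINES ==
[[9,15],[19,0]]
[[9,15],[19,13],[24,0]]
[[9,17],[14,15],[19,13],[24,0]]
[[9,17],[14,15],[19,13],[24,0]]
[[9,17],[14,15],[19,13],[24,0],[46,2],[50,0]]
[[9,17],[14,19],[18,15],[19,13],[24,0],[46,2],[50,0]]
[[9,17],[14,19],[18,15],[19,13],[24,0],[30,13],[46,2],[50,0]]
[[9,17],[14,19],[18,15],[19,13],[24,0],[30,13],[39,15],[50,0]]
[[9,20],[12,17],[14,19],[18,15],[19,13],[24,0],[30,13],[39,15],[50,0]]
[[9,20],[12,17],[14,19],[18,15],[19,13],[24,2],[30,13],[39,15],[50,0]]
[[9,20],[12,17],[14,19],[18,15],[19,13],[24,2],[30,13],[39,15],[50,0]]
[[9,20],[12,17],[14,19],[18,15],[19,13],[24,5],[30,13],[39,15],[50,0]]
[[9,20],[12,17],[14,19],[18,16],[24,5],[30,13],[39,15],[50,0]]
[[9,20],[12,17],[14,19],[18,16],[24,11],[26,5],[30,13],[39,15],[50,0]]
[[9,20],[12,17],[14,19],[18,16],[24,14],[25,11],[26,5],[30,13],[39,15],[50,0]]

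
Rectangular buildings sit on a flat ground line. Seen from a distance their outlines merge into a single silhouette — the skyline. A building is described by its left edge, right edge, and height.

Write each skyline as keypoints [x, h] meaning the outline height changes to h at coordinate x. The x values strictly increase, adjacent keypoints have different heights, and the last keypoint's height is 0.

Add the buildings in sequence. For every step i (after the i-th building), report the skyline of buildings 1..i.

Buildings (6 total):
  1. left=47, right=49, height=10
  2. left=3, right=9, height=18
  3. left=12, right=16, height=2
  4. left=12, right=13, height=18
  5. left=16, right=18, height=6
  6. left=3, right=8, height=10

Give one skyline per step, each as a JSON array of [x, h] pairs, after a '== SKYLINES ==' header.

== SKYLINES ==
[[47,10],[49,0]]
[[3,18],[9,0],[47,10],[49,0]]
[[3,18],[9,0],[12,2],[16,0],[47,10],[49,0]]
[[3,18],[9,0],[12,18],[13,2],[16,0],[47,10],[49,0]]
[[3,18],[9,0],[12,18],[13,2],[16,6],[18,0],[47,10],[49,0]]
[[3,18],[9,0],[12,18],[13,2],[16,6],[18,0],[47,10],[49,0]]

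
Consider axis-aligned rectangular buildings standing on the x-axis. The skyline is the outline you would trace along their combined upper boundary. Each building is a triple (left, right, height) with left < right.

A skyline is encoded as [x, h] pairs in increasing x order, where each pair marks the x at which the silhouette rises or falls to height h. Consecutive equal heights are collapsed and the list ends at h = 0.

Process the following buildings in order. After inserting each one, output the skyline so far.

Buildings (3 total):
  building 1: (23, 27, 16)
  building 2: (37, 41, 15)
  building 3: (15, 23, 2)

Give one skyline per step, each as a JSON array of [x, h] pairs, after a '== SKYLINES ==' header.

== SKYLINES ==
[[23,16],[27,0]]
[[23,16],[27,0],[37,15],[41,0]]
[[15,2],[23,16],[27,0],[37,15],[41,0]]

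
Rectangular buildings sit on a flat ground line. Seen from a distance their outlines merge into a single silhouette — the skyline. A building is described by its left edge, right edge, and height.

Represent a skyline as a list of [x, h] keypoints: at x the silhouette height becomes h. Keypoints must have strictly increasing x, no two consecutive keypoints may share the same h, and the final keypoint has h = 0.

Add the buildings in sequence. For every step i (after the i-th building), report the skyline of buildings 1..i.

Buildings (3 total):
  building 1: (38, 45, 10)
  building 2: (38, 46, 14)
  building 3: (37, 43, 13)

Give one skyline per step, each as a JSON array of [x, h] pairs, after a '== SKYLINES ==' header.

== SKYLINES ==
[[38,10],[45,0]]
[[38,14],[46,0]]
[[37,13],[38,14],[46,0]]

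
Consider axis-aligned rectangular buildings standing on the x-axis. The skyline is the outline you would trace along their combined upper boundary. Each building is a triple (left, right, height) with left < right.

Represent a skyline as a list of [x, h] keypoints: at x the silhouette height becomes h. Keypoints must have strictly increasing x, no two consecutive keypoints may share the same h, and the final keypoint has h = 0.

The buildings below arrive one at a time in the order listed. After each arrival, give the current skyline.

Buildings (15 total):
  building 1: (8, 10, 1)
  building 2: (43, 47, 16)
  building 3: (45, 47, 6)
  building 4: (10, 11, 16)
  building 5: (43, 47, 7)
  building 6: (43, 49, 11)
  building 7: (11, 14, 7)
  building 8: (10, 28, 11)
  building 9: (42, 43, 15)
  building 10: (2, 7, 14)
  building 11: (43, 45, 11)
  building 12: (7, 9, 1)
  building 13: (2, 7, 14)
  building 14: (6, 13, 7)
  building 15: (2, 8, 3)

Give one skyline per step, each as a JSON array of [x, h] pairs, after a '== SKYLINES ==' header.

== SKYLINES ==
[[8,1],[10,0]]
[[8,1],[10,0],[43,16],[47,0]]
[[8,1],[10,0],[43,16],[47,0]]
[[8,1],[10,16],[11,0],[43,16],[47,0]]
[[8,1],[10,16],[11,0],[43,16],[47,0]]
[[8,1],[10,16],[11,0],[43,16],[47,11],[49,0]]
[[8,1],[10,16],[11,7],[14,0],[43,16],[47,11],[49,0]]
[[8,1],[10,16],[11,11],[28,0],[43,16],[47,11],[49,0]]
[[8,1],[10,16],[11,11],[28,0],[42,15],[43,16],[47,11],[49,0]]
[[2,14],[7,0],[8,1],[10,16],[11,11],[28,0],[42,15],[43,16],[47,11],[49,0]]
[[2,14],[7,0],[8,1],[10,16],[11,11],[28,0],[42,15],[43,16],[47,11],[49,0]]
[[2,14],[7,1],[10,16],[11,11],[28,0],[42,15],[43,16],[47,11],[49,0]]
[[2,14],[7,1],[10,16],[11,11],[28,0],[42,15],[43,16],[47,11],[49,0]]
[[2,14],[7,7],[10,16],[11,11],[28,0],[42,15],[43,16],[47,11],[49,0]]
[[2,14],[7,7],[10,16],[11,11],[28,0],[42,15],[43,16],[47,11],[49,0]]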